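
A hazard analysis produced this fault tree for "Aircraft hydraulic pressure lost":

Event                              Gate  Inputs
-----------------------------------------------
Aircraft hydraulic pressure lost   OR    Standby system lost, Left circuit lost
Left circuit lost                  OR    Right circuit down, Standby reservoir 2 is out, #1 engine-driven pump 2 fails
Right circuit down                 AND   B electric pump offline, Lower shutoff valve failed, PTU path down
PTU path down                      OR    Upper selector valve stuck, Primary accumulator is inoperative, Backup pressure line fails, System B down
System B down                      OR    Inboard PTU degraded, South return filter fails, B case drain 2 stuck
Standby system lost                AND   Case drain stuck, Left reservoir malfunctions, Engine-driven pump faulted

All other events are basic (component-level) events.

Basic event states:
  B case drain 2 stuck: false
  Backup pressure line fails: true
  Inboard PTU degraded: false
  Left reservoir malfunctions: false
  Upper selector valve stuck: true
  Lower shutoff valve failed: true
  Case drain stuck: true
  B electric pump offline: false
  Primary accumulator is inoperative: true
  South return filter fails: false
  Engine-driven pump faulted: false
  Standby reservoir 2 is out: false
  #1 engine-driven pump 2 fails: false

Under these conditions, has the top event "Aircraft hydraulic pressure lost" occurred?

Standby system lost [AND]: Case drain stuck=occurs, Left reservoir malfunctions=not, Engine-driven pump faulted=not → not all inputs occur → does not occur.
System B down [OR]: Inboard PTU degraded=not, South return filter fails=not, B case drain 2 stuck=not → no input occurs → does not occur.
PTU path down [OR]: Upper selector valve stuck=occurs, Primary accumulator is inoperative=occurs, Backup pressure line fails=occurs, System B down=not → at least one input occurs → occurs.
Right circuit down [AND]: B electric pump offline=not, Lower shutoff valve failed=occurs, PTU path down=occurs → not all inputs occur → does not occur.
Left circuit lost [OR]: Right circuit down=not, Standby reservoir 2 is out=not, #1 engine-driven pump 2 fails=not → no input occurs → does not occur.
Aircraft hydraulic pressure lost [OR]: Standby system lost=not, Left circuit lost=not → no input occurs → does not occur.

No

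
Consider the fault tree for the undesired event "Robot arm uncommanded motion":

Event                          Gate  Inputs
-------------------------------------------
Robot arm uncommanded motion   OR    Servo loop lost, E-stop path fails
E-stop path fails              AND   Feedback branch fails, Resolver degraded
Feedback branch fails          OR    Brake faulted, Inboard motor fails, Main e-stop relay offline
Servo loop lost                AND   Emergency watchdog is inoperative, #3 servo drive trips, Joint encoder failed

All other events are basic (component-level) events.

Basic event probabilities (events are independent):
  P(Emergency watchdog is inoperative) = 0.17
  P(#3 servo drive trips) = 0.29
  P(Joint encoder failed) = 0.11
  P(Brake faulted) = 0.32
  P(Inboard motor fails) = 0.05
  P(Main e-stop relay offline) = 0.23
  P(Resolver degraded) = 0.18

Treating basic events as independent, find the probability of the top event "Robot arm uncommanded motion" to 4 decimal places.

0.0954

P(Servo loop lost) [AND] = 0.17 × 0.29 × 0.11 = 0.005423
P(Feedback branch fails) [OR] = 1 − (1−0.32) × (1−0.05) × (1−0.23) = 0.502580
P(E-stop path fails) [AND] = 0.502580 × 0.18 = 0.090464
P(Robot arm uncommanded motion) [OR] = 1 − (1−0.005423) × (1−0.090464) = 0.095396
Rounded to 4 decimal places: P(Robot arm uncommanded motion) ≈ 0.0954.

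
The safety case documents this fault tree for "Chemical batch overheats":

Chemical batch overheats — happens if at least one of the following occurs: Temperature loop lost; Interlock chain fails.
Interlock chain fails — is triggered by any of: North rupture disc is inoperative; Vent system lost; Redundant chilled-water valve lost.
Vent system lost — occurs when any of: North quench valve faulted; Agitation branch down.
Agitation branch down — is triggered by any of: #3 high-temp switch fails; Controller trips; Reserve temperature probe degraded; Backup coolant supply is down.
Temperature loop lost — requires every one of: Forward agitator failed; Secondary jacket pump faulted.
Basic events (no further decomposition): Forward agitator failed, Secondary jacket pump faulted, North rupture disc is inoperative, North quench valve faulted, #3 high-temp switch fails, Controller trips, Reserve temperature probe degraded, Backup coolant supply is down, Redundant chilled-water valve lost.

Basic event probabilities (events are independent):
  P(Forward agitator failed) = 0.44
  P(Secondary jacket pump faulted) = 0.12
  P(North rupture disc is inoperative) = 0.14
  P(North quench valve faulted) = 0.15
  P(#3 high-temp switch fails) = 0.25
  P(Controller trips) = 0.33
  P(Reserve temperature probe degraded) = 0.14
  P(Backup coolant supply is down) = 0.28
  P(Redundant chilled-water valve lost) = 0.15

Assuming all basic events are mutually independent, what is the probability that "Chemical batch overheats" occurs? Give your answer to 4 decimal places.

P(Temperature loop lost) [AND] = 0.44 × 0.12 = 0.052800
P(Agitation branch down) [OR] = 1 − (1−0.25) × (1−0.33) × (1−0.14) × (1−0.28) = 0.688852
P(Vent system lost) [OR] = 1 − (1−0.15) × (1−0.688852) = 0.735524
P(Interlock chain fails) [OR] = 1 − (1−0.14) × (1−0.735524) × (1−0.15) = 0.806668
P(Chemical batch overheats) [OR] = 1 − (1−0.052800) × (1−0.806668) = 0.816876
Rounded to 4 decimal places: P(Chemical batch overheats) ≈ 0.8169.

0.8169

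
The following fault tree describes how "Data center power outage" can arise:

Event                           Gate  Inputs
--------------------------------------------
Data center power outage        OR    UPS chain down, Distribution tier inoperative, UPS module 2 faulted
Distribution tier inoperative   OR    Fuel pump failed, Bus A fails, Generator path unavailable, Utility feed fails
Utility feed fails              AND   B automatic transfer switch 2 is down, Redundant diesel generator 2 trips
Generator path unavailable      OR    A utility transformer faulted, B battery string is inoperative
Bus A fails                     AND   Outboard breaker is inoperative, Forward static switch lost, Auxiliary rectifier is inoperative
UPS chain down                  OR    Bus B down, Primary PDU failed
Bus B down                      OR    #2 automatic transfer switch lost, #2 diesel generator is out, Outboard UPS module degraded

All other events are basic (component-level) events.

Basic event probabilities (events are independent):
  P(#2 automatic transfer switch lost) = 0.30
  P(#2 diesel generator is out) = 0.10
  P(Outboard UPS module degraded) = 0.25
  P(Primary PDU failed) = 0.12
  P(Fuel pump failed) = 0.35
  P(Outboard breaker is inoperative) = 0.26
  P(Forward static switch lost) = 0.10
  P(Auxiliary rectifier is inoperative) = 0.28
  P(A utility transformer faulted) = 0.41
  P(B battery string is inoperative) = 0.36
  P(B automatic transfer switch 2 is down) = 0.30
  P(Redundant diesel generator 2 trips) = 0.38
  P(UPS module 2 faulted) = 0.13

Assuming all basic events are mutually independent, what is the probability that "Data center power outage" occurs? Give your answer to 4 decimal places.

P(Bus B down) [OR] = 1 − (1−0.30) × (1−0.10) × (1−0.25) = 0.527500
P(UPS chain down) [OR] = 1 − (1−0.527500) × (1−0.12) = 0.584200
P(Bus A fails) [AND] = 0.26 × 0.10 × 0.28 = 0.007280
P(Generator path unavailable) [OR] = 1 − (1−0.41) × (1−0.36) = 0.622400
P(Utility feed fails) [AND] = 0.30 × 0.38 = 0.114000
P(Distribution tier inoperative) [OR] = 1 − (1−0.35) × (1−0.007280) × (1−0.622400) × (1−0.114000) = 0.784123
P(Data center power outage) [OR] = 1 − (1−0.584200) × (1−0.784123) × (1−0.13) = 0.921907
Rounded to 4 decimal places: P(Data center power outage) ≈ 0.9219.

0.9219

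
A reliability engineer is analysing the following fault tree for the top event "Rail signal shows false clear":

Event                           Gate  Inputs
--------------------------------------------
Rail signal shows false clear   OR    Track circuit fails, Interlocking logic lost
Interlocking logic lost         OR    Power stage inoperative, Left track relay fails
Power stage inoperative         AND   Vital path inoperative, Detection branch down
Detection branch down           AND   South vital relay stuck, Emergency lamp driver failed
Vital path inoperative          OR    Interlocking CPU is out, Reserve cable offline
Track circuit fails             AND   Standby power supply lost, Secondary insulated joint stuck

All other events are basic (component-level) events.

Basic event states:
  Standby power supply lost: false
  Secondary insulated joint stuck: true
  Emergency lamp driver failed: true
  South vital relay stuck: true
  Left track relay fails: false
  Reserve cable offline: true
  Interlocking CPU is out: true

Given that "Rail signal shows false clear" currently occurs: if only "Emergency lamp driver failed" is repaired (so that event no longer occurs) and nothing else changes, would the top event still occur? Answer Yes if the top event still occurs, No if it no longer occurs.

Counterfactual: set "Emergency lamp driver failed" to not occurred.
Track circuit fails [AND]: Standby power supply lost=not, Secondary insulated joint stuck=occurs → not all inputs occur → does not occur.
Vital path inoperative [OR]: Interlocking CPU is out=occurs, Reserve cable offline=occurs → at least one input occurs → occurs.
Detection branch down [AND]: South vital relay stuck=occurs, Emergency lamp driver failed=not → not all inputs occur → does not occur.
Power stage inoperative [AND]: Vital path inoperative=occurs, Detection branch down=not → not all inputs occur → does not occur.
Interlocking logic lost [OR]: Power stage inoperative=not, Left track relay fails=not → no input occurs → does not occur.
Rail signal shows false clear [OR]: Track circuit fails=not, Interlocking logic lost=not → no input occurs → does not occur.

No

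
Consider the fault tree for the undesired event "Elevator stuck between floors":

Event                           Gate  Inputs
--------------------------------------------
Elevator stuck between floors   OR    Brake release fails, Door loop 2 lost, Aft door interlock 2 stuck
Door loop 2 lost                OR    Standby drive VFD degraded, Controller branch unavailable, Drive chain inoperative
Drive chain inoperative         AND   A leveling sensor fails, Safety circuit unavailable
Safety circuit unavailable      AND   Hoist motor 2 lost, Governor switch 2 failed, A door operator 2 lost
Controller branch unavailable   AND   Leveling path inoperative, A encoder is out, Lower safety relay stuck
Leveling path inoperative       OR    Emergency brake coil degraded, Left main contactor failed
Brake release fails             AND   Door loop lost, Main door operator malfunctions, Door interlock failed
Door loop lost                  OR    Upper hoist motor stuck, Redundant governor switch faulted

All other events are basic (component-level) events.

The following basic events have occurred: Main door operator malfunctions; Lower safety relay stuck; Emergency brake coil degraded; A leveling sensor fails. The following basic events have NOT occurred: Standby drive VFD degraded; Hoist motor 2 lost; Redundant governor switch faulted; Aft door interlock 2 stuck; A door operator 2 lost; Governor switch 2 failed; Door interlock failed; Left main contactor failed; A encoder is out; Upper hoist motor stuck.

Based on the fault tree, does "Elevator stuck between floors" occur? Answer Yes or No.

Door loop lost [OR]: Upper hoist motor stuck=not, Redundant governor switch faulted=not → no input occurs → does not occur.
Brake release fails [AND]: Door loop lost=not, Main door operator malfunctions=occurs, Door interlock failed=not → not all inputs occur → does not occur.
Leveling path inoperative [OR]: Emergency brake coil degraded=occurs, Left main contactor failed=not → at least one input occurs → occurs.
Controller branch unavailable [AND]: Leveling path inoperative=occurs, A encoder is out=not, Lower safety relay stuck=occurs → not all inputs occur → does not occur.
Safety circuit unavailable [AND]: Hoist motor 2 lost=not, Governor switch 2 failed=not, A door operator 2 lost=not → not all inputs occur → does not occur.
Drive chain inoperative [AND]: A leveling sensor fails=occurs, Safety circuit unavailable=not → not all inputs occur → does not occur.
Door loop 2 lost [OR]: Standby drive VFD degraded=not, Controller branch unavailable=not, Drive chain inoperative=not → no input occurs → does not occur.
Elevator stuck between floors [OR]: Brake release fails=not, Door loop 2 lost=not, Aft door interlock 2 stuck=not → no input occurs → does not occur.

No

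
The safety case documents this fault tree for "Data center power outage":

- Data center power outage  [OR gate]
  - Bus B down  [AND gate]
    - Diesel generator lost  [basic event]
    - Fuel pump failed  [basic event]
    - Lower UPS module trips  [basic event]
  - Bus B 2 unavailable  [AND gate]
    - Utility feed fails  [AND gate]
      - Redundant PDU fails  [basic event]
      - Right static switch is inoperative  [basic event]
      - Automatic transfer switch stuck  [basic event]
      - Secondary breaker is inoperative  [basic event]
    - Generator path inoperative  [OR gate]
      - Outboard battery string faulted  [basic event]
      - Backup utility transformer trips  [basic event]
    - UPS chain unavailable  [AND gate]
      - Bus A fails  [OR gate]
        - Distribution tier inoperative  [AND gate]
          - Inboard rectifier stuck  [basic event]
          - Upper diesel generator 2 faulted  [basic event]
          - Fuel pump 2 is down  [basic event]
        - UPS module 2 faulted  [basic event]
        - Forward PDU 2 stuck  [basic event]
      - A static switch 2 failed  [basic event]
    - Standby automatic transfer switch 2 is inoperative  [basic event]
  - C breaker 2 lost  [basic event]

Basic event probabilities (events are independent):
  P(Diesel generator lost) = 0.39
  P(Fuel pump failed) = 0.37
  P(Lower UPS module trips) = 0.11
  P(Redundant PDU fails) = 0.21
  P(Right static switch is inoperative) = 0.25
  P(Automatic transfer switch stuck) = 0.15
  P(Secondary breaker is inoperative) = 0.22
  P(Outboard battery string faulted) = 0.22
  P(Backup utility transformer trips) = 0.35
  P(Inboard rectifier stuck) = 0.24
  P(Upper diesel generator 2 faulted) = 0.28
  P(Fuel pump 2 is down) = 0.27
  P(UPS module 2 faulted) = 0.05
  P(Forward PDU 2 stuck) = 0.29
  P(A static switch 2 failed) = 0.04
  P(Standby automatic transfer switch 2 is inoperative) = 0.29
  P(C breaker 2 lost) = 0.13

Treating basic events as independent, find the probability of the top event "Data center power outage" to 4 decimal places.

0.1438

P(Bus B down) [AND] = 0.39 × 0.37 × 0.11 = 0.015873
P(Utility feed fails) [AND] = 0.21 × 0.25 × 0.15 × 0.22 = 0.001733
P(Generator path inoperative) [OR] = 1 − (1−0.22) × (1−0.35) = 0.493000
P(Distribution tier inoperative) [AND] = 0.24 × 0.28 × 0.27 = 0.018144
P(Bus A fails) [OR] = 1 − (1−0.018144) × (1−0.05) × (1−0.29) = 0.337738
P(UPS chain unavailable) [AND] = 0.337738 × 0.04 = 0.013510
P(Bus B 2 unavailable) [AND] = 0.001733 × 0.493000 × 0.013510 × 0.29 = 0.000003
P(Data center power outage) [OR] = 1 − (1−0.015873) × (1−0.000003) × (1−0.13) = 0.143812
Rounded to 4 decimal places: P(Data center power outage) ≈ 0.1438.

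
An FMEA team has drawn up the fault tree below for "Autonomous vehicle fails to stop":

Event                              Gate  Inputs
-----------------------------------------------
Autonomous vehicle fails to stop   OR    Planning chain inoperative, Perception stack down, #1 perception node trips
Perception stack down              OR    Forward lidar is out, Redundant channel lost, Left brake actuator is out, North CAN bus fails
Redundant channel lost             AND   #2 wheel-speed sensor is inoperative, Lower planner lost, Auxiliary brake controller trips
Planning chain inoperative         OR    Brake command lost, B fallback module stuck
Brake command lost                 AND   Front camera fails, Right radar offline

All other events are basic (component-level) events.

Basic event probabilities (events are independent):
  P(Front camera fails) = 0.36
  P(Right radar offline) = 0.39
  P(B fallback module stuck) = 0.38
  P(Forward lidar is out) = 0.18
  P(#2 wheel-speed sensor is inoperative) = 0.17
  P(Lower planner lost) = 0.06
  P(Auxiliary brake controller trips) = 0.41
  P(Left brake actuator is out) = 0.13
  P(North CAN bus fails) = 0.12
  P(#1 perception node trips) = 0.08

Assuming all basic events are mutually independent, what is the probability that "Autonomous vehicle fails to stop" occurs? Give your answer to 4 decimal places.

P(Brake command lost) [AND] = 0.36 × 0.39 = 0.140400
P(Planning chain inoperative) [OR] = 1 − (1−0.140400) × (1−0.38) = 0.467048
P(Redundant channel lost) [AND] = 0.17 × 0.06 × 0.41 = 0.004182
P(Perception stack down) [OR] = 1 − (1−0.18) × (1−0.004182) × (1−0.13) × (1−0.12) = 0.374833
P(Autonomous vehicle fails to stop) [OR] = 1 − (1−0.467048) × (1−0.374833) × (1−0.08) = 0.693471
Rounded to 4 decimal places: P(Autonomous vehicle fails to stop) ≈ 0.6935.

0.6935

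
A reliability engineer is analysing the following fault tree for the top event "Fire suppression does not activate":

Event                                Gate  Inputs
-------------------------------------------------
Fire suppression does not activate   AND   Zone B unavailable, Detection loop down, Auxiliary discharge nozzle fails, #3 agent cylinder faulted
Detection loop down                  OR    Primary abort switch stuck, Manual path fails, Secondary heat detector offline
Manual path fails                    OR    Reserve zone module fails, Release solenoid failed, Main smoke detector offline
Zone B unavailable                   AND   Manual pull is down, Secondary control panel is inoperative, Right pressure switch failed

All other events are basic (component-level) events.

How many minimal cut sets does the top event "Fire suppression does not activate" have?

5

Zone B unavailable [AND]: one cut set from each child combined → 1 × 1 × 1 = 1 cut set(s).
Manual path fails [OR]: union of children's cut sets → 3 cut set(s).
Detection loop down [OR]: union of children's cut sets → 5 cut set(s).
Fire suppression does not activate [AND]: one cut set from each child combined → 1 × 5 × 1 × 1 = 5 cut set(s).
Minimal cut sets: {#3 agent cylinder faulted, Auxiliary discharge nozzle fails, Manual pull is down, Primary abort switch stuck, Right pressure switch failed, Secondary control panel is inoperative}; {#3 agent cylinder faulted, Auxiliary discharge nozzle fails, Manual pull is down, Reserve zone module fails, Right pressure switch failed, Secondary control panel is inoperative}; {#3 agent cylinder faulted, Auxiliary discharge nozzle fails, Manual pull is down, Release solenoid failed, Right pressure switch failed, Secondary control panel is inoperative}; {#3 agent cylinder faulted, Auxiliary discharge nozzle fails, Main smoke detector offline, Manual pull is down, Right pressure switch failed, Secondary control panel is inoperative}; {#3 agent cylinder faulted, Auxiliary discharge nozzle fails, Manual pull is down, Right pressure switch failed, Secondary control panel is inoperative, Secondary heat detector offline}.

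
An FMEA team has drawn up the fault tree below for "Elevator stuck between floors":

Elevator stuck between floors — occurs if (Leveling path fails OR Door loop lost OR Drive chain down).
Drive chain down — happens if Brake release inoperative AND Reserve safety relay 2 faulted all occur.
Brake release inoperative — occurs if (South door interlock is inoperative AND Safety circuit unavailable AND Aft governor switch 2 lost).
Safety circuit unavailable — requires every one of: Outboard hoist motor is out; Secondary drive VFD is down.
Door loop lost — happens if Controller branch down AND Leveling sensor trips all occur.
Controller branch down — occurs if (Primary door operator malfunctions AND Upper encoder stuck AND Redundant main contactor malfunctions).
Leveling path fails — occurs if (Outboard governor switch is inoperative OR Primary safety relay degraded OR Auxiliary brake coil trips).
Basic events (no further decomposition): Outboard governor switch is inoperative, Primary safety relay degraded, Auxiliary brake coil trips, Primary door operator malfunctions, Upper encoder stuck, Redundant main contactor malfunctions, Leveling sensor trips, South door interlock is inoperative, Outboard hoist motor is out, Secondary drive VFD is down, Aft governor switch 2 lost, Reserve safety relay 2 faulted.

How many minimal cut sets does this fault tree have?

Leveling path fails [OR]: union of children's cut sets → 3 cut set(s).
Controller branch down [AND]: one cut set from each child combined → 1 × 1 × 1 = 1 cut set(s).
Door loop lost [AND]: one cut set from each child combined → 1 × 1 = 1 cut set(s).
Safety circuit unavailable [AND]: one cut set from each child combined → 1 × 1 = 1 cut set(s).
Brake release inoperative [AND]: one cut set from each child combined → 1 × 1 × 1 = 1 cut set(s).
Drive chain down [AND]: one cut set from each child combined → 1 × 1 = 1 cut set(s).
Elevator stuck between floors [OR]: union of children's cut sets → 5 cut set(s).
Minimal cut sets: {Outboard governor switch is inoperative}; {Primary safety relay degraded}; {Auxiliary brake coil trips}; {Leveling sensor trips, Primary door operator malfunctions, Redundant main contactor malfunctions, Upper encoder stuck}; {Aft governor switch 2 lost, Outboard hoist motor is out, Reserve safety relay 2 faulted, Secondary drive VFD is down, South door interlock is inoperative}.

5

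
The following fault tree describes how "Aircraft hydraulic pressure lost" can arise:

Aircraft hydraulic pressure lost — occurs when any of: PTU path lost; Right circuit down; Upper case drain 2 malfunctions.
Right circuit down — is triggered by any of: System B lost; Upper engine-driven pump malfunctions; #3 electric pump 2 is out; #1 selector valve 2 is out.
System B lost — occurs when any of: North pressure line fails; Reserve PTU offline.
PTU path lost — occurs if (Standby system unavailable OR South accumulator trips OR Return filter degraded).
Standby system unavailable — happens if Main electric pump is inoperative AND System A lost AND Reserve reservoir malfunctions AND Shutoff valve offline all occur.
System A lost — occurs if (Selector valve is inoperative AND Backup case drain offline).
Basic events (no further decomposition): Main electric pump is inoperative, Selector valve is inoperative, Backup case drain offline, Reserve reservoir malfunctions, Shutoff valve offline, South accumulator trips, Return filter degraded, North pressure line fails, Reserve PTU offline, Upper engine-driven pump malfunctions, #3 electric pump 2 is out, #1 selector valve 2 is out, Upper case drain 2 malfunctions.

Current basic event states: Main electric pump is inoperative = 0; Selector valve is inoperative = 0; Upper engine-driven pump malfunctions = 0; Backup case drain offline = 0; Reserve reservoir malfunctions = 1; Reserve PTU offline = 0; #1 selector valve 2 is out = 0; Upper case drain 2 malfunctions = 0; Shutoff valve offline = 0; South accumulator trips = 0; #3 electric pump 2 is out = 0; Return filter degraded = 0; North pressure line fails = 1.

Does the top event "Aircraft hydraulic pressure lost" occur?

Yes

System A lost [AND]: Selector valve is inoperative=not, Backup case drain offline=not → not all inputs occur → does not occur.
Standby system unavailable [AND]: Main electric pump is inoperative=not, System A lost=not, Reserve reservoir malfunctions=occurs, Shutoff valve offline=not → not all inputs occur → does not occur.
PTU path lost [OR]: Standby system unavailable=not, South accumulator trips=not, Return filter degraded=not → no input occurs → does not occur.
System B lost [OR]: North pressure line fails=occurs, Reserve PTU offline=not → at least one input occurs → occurs.
Right circuit down [OR]: System B lost=occurs, Upper engine-driven pump malfunctions=not, #3 electric pump 2 is out=not, #1 selector valve 2 is out=not → at least one input occurs → occurs.
Aircraft hydraulic pressure lost [OR]: PTU path lost=not, Right circuit down=occurs, Upper case drain 2 malfunctions=not → at least one input occurs → occurs.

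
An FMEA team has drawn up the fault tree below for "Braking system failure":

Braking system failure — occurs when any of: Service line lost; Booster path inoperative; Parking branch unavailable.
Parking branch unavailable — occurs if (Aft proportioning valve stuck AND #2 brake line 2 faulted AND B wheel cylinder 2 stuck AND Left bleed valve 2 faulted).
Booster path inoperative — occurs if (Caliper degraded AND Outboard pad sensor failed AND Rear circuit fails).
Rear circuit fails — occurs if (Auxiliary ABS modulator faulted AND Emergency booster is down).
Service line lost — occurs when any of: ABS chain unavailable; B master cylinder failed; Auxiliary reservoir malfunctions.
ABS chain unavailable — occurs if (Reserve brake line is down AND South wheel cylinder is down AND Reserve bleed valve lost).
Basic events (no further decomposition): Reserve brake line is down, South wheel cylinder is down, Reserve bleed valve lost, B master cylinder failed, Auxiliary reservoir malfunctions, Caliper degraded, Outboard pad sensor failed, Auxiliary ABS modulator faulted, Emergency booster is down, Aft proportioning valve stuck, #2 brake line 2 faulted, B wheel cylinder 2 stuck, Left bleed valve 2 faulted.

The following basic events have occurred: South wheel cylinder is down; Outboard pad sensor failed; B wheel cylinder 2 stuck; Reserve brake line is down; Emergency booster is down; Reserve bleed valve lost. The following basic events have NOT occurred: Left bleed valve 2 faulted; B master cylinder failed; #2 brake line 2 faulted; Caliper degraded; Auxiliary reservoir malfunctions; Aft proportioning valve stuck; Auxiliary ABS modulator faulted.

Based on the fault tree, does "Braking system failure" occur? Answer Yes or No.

Yes

ABS chain unavailable [AND]: Reserve brake line is down=occurs, South wheel cylinder is down=occurs, Reserve bleed valve lost=occurs → all inputs occur → occurs.
Service line lost [OR]: ABS chain unavailable=occurs, B master cylinder failed=not, Auxiliary reservoir malfunctions=not → at least one input occurs → occurs.
Rear circuit fails [AND]: Auxiliary ABS modulator faulted=not, Emergency booster is down=occurs → not all inputs occur → does not occur.
Booster path inoperative [AND]: Caliper degraded=not, Outboard pad sensor failed=occurs, Rear circuit fails=not → not all inputs occur → does not occur.
Parking branch unavailable [AND]: Aft proportioning valve stuck=not, #2 brake line 2 faulted=not, B wheel cylinder 2 stuck=occurs, Left bleed valve 2 faulted=not → not all inputs occur → does not occur.
Braking system failure [OR]: Service line lost=occurs, Booster path inoperative=not, Parking branch unavailable=not → at least one input occurs → occurs.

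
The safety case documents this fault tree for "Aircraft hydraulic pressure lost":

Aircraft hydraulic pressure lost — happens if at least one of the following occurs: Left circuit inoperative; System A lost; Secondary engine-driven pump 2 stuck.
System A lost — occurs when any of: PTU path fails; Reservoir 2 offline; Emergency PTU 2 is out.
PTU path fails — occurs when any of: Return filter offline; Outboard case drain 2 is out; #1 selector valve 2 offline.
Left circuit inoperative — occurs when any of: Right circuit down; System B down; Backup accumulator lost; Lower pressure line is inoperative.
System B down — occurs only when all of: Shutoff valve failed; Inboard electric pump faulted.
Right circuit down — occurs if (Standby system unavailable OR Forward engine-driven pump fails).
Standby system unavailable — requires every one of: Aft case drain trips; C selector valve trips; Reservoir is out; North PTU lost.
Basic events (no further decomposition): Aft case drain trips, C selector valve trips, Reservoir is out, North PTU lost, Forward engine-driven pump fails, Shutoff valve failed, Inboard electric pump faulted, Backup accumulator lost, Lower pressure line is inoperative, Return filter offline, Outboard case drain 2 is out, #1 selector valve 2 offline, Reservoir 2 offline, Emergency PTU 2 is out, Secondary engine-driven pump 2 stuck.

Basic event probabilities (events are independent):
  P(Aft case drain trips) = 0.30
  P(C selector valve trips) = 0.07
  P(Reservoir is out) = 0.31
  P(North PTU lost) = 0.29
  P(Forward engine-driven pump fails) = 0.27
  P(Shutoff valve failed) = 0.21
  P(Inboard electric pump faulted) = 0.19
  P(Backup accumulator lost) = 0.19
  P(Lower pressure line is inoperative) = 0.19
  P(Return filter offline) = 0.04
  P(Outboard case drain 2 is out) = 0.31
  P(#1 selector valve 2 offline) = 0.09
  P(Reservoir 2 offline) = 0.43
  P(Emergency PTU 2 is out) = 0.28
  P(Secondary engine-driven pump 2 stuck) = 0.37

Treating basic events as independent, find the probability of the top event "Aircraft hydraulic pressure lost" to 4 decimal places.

0.9285

P(Standby system unavailable) [AND] = 0.30 × 0.07 × 0.31 × 0.29 = 0.001888
P(Right circuit down) [OR] = 1 − (1−0.001888) × (1−0.27) = 0.271378
P(System B down) [AND] = 0.21 × 0.19 = 0.039900
P(Left circuit inoperative) [OR] = 1 − (1−0.271378) × (1−0.039900) × (1−0.19) × (1−0.19) = 0.541025
P(PTU path fails) [OR] = 1 − (1−0.04) × (1−0.31) × (1−0.09) = 0.397216
P(System A lost) [OR] = 1 − (1−0.397216) × (1−0.43) × (1−0.28) = 0.752617
P(Aircraft hydraulic pressure lost) [OR] = 1 − (1−0.541025) × (1−0.752617) × (1−0.37) = 0.928468
Rounded to 4 decimal places: P(Aircraft hydraulic pressure lost) ≈ 0.9285.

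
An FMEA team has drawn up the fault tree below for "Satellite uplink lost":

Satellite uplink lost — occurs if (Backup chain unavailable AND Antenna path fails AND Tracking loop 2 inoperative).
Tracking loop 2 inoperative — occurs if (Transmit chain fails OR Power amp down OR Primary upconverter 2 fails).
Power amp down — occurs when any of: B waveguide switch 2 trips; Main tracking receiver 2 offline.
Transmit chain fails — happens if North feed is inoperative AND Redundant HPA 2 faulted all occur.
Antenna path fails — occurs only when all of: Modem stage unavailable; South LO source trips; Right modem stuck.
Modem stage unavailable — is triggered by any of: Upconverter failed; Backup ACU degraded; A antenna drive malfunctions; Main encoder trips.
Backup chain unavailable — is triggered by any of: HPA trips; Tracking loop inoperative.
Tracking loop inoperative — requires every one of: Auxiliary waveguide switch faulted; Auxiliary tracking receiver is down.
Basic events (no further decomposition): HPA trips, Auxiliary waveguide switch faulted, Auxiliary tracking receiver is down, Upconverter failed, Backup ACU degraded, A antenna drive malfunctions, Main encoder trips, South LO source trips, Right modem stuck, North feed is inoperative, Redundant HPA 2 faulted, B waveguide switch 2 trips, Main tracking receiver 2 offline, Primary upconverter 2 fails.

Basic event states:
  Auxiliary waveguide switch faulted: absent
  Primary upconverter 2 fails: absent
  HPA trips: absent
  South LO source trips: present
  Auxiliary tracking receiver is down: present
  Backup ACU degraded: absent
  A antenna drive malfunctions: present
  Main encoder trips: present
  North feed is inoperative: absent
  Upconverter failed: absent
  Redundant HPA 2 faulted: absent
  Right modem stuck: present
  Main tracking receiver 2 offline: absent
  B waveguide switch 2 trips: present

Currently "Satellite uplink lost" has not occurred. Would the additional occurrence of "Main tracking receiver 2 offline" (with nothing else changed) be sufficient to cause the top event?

No

Counterfactual: set "Main tracking receiver 2 offline" to occurred.
Tracking loop inoperative [AND]: Auxiliary waveguide switch faulted=not, Auxiliary tracking receiver is down=occurs → not all inputs occur → does not occur.
Backup chain unavailable [OR]: HPA trips=not, Tracking loop inoperative=not → no input occurs → does not occur.
Modem stage unavailable [OR]: Upconverter failed=not, Backup ACU degraded=not, A antenna drive malfunctions=occurs, Main encoder trips=occurs → at least one input occurs → occurs.
Antenna path fails [AND]: Modem stage unavailable=occurs, South LO source trips=occurs, Right modem stuck=occurs → all inputs occur → occurs.
Transmit chain fails [AND]: North feed is inoperative=not, Redundant HPA 2 faulted=not → not all inputs occur → does not occur.
Power amp down [OR]: B waveguide switch 2 trips=occurs, Main tracking receiver 2 offline=occurs → at least one input occurs → occurs.
Tracking loop 2 inoperative [OR]: Transmit chain fails=not, Power amp down=occurs, Primary upconverter 2 fails=not → at least one input occurs → occurs.
Satellite uplink lost [AND]: Backup chain unavailable=not, Antenna path fails=occurs, Tracking loop 2 inoperative=occurs → not all inputs occur → does not occur.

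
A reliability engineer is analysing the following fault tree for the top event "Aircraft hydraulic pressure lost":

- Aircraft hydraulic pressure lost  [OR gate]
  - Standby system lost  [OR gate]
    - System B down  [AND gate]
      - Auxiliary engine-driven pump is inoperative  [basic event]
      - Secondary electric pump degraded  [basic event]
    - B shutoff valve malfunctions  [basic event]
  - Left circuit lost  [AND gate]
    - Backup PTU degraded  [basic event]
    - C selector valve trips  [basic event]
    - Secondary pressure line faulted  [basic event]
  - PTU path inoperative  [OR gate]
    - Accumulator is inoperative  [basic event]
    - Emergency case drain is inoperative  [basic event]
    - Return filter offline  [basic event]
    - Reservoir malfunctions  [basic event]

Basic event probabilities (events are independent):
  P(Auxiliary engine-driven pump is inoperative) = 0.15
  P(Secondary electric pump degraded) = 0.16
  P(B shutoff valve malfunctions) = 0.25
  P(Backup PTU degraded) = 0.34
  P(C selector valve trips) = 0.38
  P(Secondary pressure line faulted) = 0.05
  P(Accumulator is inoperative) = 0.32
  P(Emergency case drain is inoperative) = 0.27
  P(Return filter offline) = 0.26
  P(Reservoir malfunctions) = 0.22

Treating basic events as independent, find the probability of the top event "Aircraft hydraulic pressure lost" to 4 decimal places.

0.7916

P(System B down) [AND] = 0.15 × 0.16 = 0.024000
P(Standby system lost) [OR] = 1 − (1−0.024000) × (1−0.25) = 0.268000
P(Left circuit lost) [AND] = 0.34 × 0.38 × 0.05 = 0.006460
P(PTU path inoperative) [OR] = 1 − (1−0.32) × (1−0.27) × (1−0.26) × (1−0.22) = 0.713478
P(Aircraft hydraulic pressure lost) [OR] = 1 − (1−0.268000) × (1−0.006460) × (1−0.713478) = 0.791621
Rounded to 4 decimal places: P(Aircraft hydraulic pressure lost) ≈ 0.7916.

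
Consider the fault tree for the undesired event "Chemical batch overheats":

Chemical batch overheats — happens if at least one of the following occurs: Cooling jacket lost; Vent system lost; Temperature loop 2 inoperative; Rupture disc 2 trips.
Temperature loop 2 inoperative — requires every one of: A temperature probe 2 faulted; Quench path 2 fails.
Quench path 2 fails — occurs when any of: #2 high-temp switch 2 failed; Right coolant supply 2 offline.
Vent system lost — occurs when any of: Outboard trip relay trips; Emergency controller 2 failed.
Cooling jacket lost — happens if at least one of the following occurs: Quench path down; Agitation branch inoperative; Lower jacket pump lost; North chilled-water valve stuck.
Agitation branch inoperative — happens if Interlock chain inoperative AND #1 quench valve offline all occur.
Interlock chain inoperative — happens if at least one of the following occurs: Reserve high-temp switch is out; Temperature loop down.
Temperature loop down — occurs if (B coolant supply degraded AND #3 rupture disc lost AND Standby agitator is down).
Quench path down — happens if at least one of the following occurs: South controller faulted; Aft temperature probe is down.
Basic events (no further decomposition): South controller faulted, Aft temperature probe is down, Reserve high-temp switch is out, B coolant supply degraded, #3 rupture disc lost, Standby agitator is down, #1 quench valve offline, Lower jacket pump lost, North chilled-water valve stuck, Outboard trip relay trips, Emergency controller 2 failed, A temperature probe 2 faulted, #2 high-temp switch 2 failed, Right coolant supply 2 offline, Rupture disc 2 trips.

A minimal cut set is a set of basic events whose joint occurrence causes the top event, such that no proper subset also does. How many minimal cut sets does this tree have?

11

Quench path down [OR]: union of children's cut sets → 2 cut set(s).
Temperature loop down [AND]: one cut set from each child combined → 1 × 1 × 1 = 1 cut set(s).
Interlock chain inoperative [OR]: union of children's cut sets → 2 cut set(s).
Agitation branch inoperative [AND]: one cut set from each child combined → 2 × 1 = 2 cut set(s).
Cooling jacket lost [OR]: union of children's cut sets → 6 cut set(s).
Vent system lost [OR]: union of children's cut sets → 2 cut set(s).
Quench path 2 fails [OR]: union of children's cut sets → 2 cut set(s).
Temperature loop 2 inoperative [AND]: one cut set from each child combined → 1 × 2 = 2 cut set(s).
Chemical batch overheats [OR]: union of children's cut sets → 11 cut set(s).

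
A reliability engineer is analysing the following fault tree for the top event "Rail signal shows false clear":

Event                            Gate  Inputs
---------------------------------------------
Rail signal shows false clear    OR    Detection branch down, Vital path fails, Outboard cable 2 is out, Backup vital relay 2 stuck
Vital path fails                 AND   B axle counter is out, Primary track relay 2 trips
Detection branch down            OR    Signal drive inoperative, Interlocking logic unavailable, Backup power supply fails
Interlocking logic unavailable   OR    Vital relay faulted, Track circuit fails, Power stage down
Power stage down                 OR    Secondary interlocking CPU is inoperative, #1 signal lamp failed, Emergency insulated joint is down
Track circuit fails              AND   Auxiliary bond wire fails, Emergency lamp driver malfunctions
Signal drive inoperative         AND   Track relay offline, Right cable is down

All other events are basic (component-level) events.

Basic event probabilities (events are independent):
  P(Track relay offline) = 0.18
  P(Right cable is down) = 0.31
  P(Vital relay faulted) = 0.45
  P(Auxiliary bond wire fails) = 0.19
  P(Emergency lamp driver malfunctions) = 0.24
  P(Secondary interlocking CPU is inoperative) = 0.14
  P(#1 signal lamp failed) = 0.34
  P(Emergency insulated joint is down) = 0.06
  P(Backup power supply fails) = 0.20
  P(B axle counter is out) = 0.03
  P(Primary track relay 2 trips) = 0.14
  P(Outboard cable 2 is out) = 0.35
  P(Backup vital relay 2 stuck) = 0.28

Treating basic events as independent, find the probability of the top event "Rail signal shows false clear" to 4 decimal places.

P(Signal drive inoperative) [AND] = 0.18 × 0.31 = 0.055800
P(Track circuit fails) [AND] = 0.19 × 0.24 = 0.045600
P(Power stage down) [OR] = 1 − (1−0.14) × (1−0.34) × (1−0.06) = 0.466456
P(Interlocking logic unavailable) [OR] = 1 − (1−0.45) × (1−0.045600) × (1−0.466456) = 0.719932
P(Detection branch down) [OR] = 1 − (1−0.055800) × (1−0.719932) × (1−0.20) = 0.788448
P(Vital path fails) [AND] = 0.03 × 0.14 = 0.004200
P(Rail signal shows false clear) [OR] = 1 − (1−0.788448) × (1−0.004200) × (1−0.35) × (1−0.28) = 0.901409
Rounded to 4 decimal places: P(Rail signal shows false clear) ≈ 0.9014.

0.9014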